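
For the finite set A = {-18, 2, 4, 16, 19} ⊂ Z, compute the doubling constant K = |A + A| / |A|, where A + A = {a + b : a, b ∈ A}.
K = |A + A| / |A| = 15/5 = 3

Enumerate A + A = {a + b : a, b ∈ A}. With |A| = 5, there are |A|^2 = 25 ordered sum pairs; collecting distinct values, A + A = {-36, -16, -14, -2, 1, 4, 6, 8, 18, 20, 21, 23, 32, 35, 38}, so |A + A| = 15. Thus K = 15/5 = 3. For comparison, the minimum possible |A + A| over all 5-element sets is 2·5 − 1 = 9 (so min K = 9/5), attained only by arithmetic progressions.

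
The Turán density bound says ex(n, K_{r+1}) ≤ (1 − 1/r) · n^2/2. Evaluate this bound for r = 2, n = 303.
Turán density bound = (1/2) · 303^2/2 = 91809/4 ≈ 22952.25

Turán's theorem: ex(n, K_{r+1}) is achieved by the complete r-partite Turán graph T(n, r) with parts as balanced as possible, and is at most (1 − 1/r) · n^2/2. For r = 2, n = 303: the density bound is (1/2) · 91809/2 = 91809/4 ≈ 22952.25. The integer-valued extremum is e(T(303, 2)) = 22952, which is strictly less than the density bound 91809/4 since 2 ∤ 303 (the parts of T(303, 2) cannot all be equal).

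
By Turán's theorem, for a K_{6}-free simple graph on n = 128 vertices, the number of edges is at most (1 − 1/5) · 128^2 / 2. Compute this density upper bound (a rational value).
Turán density bound = (4/5) · 128^2/2 = 32768/5 ≈ 6553.6

Turán's theorem: ex(n, K_{r+1}) is achieved by the complete r-partite Turán graph T(n, r) with parts as balanced as possible, and is at most (1 − 1/r) · n^2/2. For r = 5, n = 128: the density bound is (4/5) · 16384/2 = 32768/5 ≈ 6553.6. The integer-valued extremum is e(T(128, 5)) = 6553, which is strictly less than the density bound 32768/5 since 5 ∤ 128 (the parts of T(128, 5) cannot all be equal).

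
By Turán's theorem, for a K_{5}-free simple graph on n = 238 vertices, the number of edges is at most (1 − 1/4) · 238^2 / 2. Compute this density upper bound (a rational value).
Turán density bound = (3/4) · 238^2/2 = 42483/2 ≈ 21241.5

Turán's theorem: ex(n, K_{r+1}) is achieved by the complete r-partite Turán graph T(n, r) with parts as balanced as possible, and is at most (1 − 1/r) · n^2/2. For r = 4, n = 238: the density bound is (3/4) · 56644/2 = 42483/2 ≈ 21241.5. The integer-valued extremum is e(T(238, 4)) = 21241, which is strictly less than the density bound 42483/2 since 4 ∤ 238 (the parts of T(238, 4) cannot all be equal).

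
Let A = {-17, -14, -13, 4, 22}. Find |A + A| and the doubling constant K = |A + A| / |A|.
K = |A + A| / |A| = 14/5

Enumerate A + A = {a + b : a, b ∈ A}. With |A| = 5, there are |A|^2 = 25 ordered sum pairs; collecting distinct values, A + A = {-34, -31, -30, -28, -27, -26, -13, -10, -9, 5, 8, 9, 26, 44}, so |A + A| = 14. Thus K = 14/5. For comparison, the minimum possible |A + A| over all 5-element sets is 2·5 − 1 = 9 (so min K = 9/5), attained only by arithmetic progressions.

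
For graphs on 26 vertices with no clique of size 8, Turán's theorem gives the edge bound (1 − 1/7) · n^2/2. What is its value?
Turán density bound = (6/7) · 26^2/2 = 2028/7 ≈ 289.7143

Turán's theorem: ex(n, K_{r+1}) is achieved by the complete r-partite Turán graph T(n, r) with parts as balanced as possible, and is at most (1 − 1/r) · n^2/2. For r = 7, n = 26: the density bound is (6/7) · 676/2 = 2028/7 ≈ 289.7143. The integer-valued extremum is e(T(26, 7)) = 289, which is strictly less than the density bound 2028/7 since 7 ∤ 26 (the parts of T(26, 7) cannot all be equal).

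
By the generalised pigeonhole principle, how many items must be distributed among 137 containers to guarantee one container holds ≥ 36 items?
n = (36 − 1)·137 + 1 = 4796

By the generalised pigeonhole principle, to guarantee some box contains ≥ r objects we need more than (r − 1) · k objects total. Threshold: n = (r − 1) · k + 1. With r = 36 and k = 137: n = 35 · 137 + 1 = 4795 + 1 = 4796. For n = 4795 = 35 · 137, we can put exactly 35 objects in every box, avoiding 36 in any single one — so 4796 is tight.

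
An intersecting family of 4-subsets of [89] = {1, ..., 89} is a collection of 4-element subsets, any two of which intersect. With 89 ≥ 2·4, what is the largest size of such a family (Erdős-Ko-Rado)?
max |F| = C(88, 3) = 109736

Erdős-Ko-Rado (1961): when n ≥ 2k, max |F| = C(n−1, k−1). The bound is attained by the star {A : i ∈ A} for any fixed i ∈ [n]. Here C(89−1, 4−1) = C(88, 3) = 109736.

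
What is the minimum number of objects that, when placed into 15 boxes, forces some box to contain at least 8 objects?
n = (8 − 1)·15 + 1 = 106

By the generalised pigeonhole principle, to guarantee some box contains ≥ r objects we need more than (r − 1) · k objects total. Threshold: n = (r − 1) · k + 1. With r = 8 and k = 15: n = 7 · 15 + 1 = 105 + 1 = 106. For n = 105 = 7 · 15, we can put exactly 7 objects in every box, avoiding 8 in any single one — so 106 is tight.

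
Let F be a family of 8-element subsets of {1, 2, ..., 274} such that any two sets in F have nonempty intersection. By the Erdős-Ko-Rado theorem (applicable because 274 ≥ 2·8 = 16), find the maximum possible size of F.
max |F| = C(273, 7) = 20750683437432

The Erdős-Ko-Rado theorem states: for n ≥ 2k, an intersecting family of k-subsets of an n-element set has size at most C(n − 1, k − 1), with equality for 'star' families {A ⊆ [n] : |A| = k, i ∈ A} (fix an element i). For n = 274, k = 8: C(273, 7) = 20750683437432.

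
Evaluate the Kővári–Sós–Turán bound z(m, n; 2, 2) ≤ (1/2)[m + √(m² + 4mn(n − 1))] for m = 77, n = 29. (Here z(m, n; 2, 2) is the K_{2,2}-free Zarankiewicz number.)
z(77, 29; 2, 2) ≤ (1/2)[77 + √(77² + 4·77·29·28)] = (1/2)[77 + √256025] = 291.4946

Kővári–Sós–Turán: let r_1, ..., r_77 be the row sums and z = Σ r_i the total number of 1s. Each pair of columns can share at most one row with both entries 1 (else a 2×2 all-ones block appears), so Σ_i C(r_i, 2) ≤ C(29, 2) = 406. By convexity Σ_i C(r_i, 2) ≥ 77·C(z/77, 2) = z(z − 77)/(2·77), giving z² − 77z − 77·29·28 ≤ 0 and hence z ≤ (1/2)[77 + √(5929 + 4·62524)] = (1/2)[77 + √256025] ≈ (1/2)(77 + 505.9891) = 291.4946.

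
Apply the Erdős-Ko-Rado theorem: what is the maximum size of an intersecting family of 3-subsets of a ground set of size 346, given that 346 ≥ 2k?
max |F| = C(345, 2) = 59340

The Erdős-Ko-Rado theorem states: for n ≥ 2k, an intersecting family of k-subsets of an n-element set has size at most C(n − 1, k − 1), with equality for 'star' families {A ⊆ [n] : |A| = k, i ∈ A} (fix an element i). For n = 346, k = 3: C(345, 2) = 59340.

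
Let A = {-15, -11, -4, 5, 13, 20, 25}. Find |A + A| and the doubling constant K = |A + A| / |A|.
K = |A + A| / |A| = 26/7

Enumerate A + A = {a + b : a, b ∈ A}. With |A| = 7, there are |A|^2 = 49 ordered sum pairs; collecting distinct values, A + A = {-30, -26, -22, -19, -15, -10, -8, -6, -2, 1, 2, 5, 9, 10, 14, 16, 18, 21, 25, 26, 30, 33, 38, 40, 45, 50}, so |A + A| = 26. Thus K = 26/7. For comparison, the minimum possible |A + A| over all 7-element sets is 2·7 − 1 = 13 (so min K = 13/7), attained only by arithmetic progressions.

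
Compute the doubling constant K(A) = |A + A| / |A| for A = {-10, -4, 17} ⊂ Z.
K = |A + A| / |A| = 6/3 = 2

Enumerate A + A = {a + b : a, b ∈ A}. With |A| = 3, there are |A|^2 = 9 ordered sum pairs; collecting distinct values, A + A = {-20, -14, -8, 7, 13, 34}, so |A + A| = 6. Thus K = 6/3 = 2. For comparison, the minimum possible |A + A| over all 3-element sets is 2·3 − 1 = 5 (so min K = 5/3), attained only by arithmetic progressions.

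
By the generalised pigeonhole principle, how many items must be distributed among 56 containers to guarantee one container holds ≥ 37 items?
n = (37 − 1)·56 + 1 = 2017

By the generalised pigeonhole principle, to guarantee some box contains ≥ r objects we need more than (r − 1) · k objects total. Threshold: n = (r − 1) · k + 1. With r = 37 and k = 56: n = 36 · 56 + 1 = 2016 + 1 = 2017. For n = 2016 = 36 · 56, we can put exactly 36 objects in every box, avoiding 37 in any single one — so 2017 is tight.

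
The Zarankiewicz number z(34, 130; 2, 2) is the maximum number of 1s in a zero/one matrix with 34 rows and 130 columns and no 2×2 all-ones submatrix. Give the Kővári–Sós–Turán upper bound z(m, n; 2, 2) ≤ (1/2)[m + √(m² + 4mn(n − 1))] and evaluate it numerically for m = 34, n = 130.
z(34, 130; 2, 2) ≤ (1/2)[34 + √(34² + 4·34·130·129)] = (1/2)[34 + √2281876] = 772.294

Kővári–Sós–Turán: let r_1, ..., r_34 be the row sums and z = Σ r_i the total number of 1s. Each pair of columns can share at most one row with both entries 1 (else a 2×2 all-ones block appears), so Σ_i C(r_i, 2) ≤ C(130, 2) = 8385. By convexity Σ_i C(r_i, 2) ≥ 34·C(z/34, 2) = z(z − 34)/(2·34), giving z² − 34z − 34·130·129 ≤ 0 and hence z ≤ (1/2)[34 + √(1156 + 4·570180)] = (1/2)[34 + √2281876] ≈ (1/2)(34 + 1510.588) = 772.294.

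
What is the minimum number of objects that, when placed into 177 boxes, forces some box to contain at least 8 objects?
n = (8 − 1)·177 + 1 = 1240

By the generalised pigeonhole principle, to guarantee some box contains ≥ r objects we need more than (r − 1) · k objects total. Threshold: n = (r − 1) · k + 1. With r = 8 and k = 177: n = 7 · 177 + 1 = 1239 + 1 = 1240. For n = 1239 = 7 · 177, we can put exactly 7 objects in every box, avoiding 8 in any single one — so 1240 is tight.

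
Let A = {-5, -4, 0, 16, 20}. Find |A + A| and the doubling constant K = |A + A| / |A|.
K = |A + A| / |A| = 14/5

Enumerate A + A = {a + b : a, b ∈ A}. With |A| = 5, there are |A|^2 = 25 ordered sum pairs; collecting distinct values, A + A = {-10, -9, -8, -5, -4, 0, 11, 12, 15, 16, 20, 32, 36, 40}, so |A + A| = 14. Thus K = 14/5. For comparison, the minimum possible |A + A| over all 5-element sets is 2·5 − 1 = 9 (so min K = 9/5), attained only by arithmetic progressions.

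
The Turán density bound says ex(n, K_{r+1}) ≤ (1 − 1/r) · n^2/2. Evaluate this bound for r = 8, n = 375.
Turán density bound = (7/8) · 375^2/2 = 984375/16 ≈ 61523.4375

Turán's theorem: ex(n, K_{r+1}) is achieved by the complete r-partite Turán graph T(n, r) with parts as balanced as possible, and is at most (1 − 1/r) · n^2/2. For r = 8, n = 375: the density bound is (7/8) · 140625/2 = 984375/16 ≈ 61523.4375. The integer-valued extremum is e(T(375, 8)) = 61523, which is strictly less than the density bound 984375/16 since 8 ∤ 375 (the parts of T(375, 8) cannot all be equal).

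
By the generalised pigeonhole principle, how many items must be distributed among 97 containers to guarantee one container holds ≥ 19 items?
n = (19 − 1)·97 + 1 = 1747

By the generalised pigeonhole principle, to guarantee some box contains ≥ r objects we need more than (r − 1) · k objects total. Threshold: n = (r − 1) · k + 1. With r = 19 and k = 97: n = 18 · 97 + 1 = 1746 + 1 = 1747. For n = 1746 = 18 · 97, we can put exactly 18 objects in every box, avoiding 19 in any single one — so 1747 is tight.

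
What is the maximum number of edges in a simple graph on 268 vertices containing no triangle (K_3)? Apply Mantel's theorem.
ex(268, K_3) = ⌊268^2/4⌋ = 17956

Mantel (1907): a triangle-free graph on n vertices has at most ⌊n^2/4⌋ edges, with equality for the complete bipartite graph K_{⌊n/2⌋, ⌈n/2⌉}. For n = 268: ⌊268^2/4⌋ = ⌊71824/4⌋ = 17956. The extremal graph is K_{134, 134}, which has 134·134 = 17956 edges.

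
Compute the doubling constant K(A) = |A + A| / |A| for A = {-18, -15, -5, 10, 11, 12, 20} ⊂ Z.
K = |A + A| / |A| = 26/7

Enumerate A + A = {a + b : a, b ∈ A}. With |A| = 7, there are |A|^2 = 49 ordered sum pairs; collecting distinct values, A + A = {-36, -33, -30, -23, -20, -10, -8, -7, -6, -5, -4, -3, 2, 5, 6, 7, 15, 20, 21, 22, 23, 24, 30, 31, 32, 40}, so |A + A| = 26. Thus K = 26/7. For comparison, the minimum possible |A + A| over all 7-element sets is 2·7 − 1 = 13 (so min K = 13/7), attained only by arithmetic progressions.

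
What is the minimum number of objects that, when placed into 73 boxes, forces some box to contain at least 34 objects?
n = (34 − 1)·73 + 1 = 2410

By the generalised pigeonhole principle, to guarantee some box contains ≥ r objects we need more than (r − 1) · k objects total. Threshold: n = (r − 1) · k + 1. With r = 34 and k = 73: n = 33 · 73 + 1 = 2409 + 1 = 2410. For n = 2409 = 33 · 73, we can put exactly 33 objects in every box, avoiding 34 in any single one — so 2410 is tight.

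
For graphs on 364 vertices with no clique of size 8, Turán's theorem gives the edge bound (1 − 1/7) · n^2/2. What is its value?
Turán density bound = (6/7) · 364^2/2 = 56784

Turán's theorem: ex(n, K_{r+1}) is achieved by the complete r-partite Turán graph T(n, r) with parts as balanced as possible, and is at most (1 − 1/r) · n^2/2. For r = 7, n = 364: the density bound is (6/7) · 132496/2 = 56784. Since 7 ∣ 364, the Turán graph T(364, 7) has parts of equal size 52, and its edge count e(T(364, 7)) = 56784 attains the density bound exactly.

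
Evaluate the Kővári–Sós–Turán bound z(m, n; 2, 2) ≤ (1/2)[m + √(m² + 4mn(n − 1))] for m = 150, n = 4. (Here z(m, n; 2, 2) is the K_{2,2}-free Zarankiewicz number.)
z(150, 4; 2, 2) ≤ (1/2)[150 + √(150² + 4·150·4·3)] = (1/2)[150 + √29700] = 161.1684

Kővári–Sós–Turán: let r_1, ..., r_150 be the row sums and z = Σ r_i the total number of 1s. Each pair of columns can share at most one row with both entries 1 (else a 2×2 all-ones block appears), so Σ_i C(r_i, 2) ≤ C(4, 2) = 6. By convexity Σ_i C(r_i, 2) ≥ 150·C(z/150, 2) = z(z − 150)/(2·150), giving z² − 150z − 150·4·3 ≤ 0 and hence z ≤ (1/2)[150 + √(22500 + 4·1800)] = (1/2)[150 + √29700] ≈ (1/2)(150 + 172.3369) = 161.1684.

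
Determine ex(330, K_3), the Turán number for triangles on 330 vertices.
ex(330, K_3) = ⌊330^2/4⌋ = 27225

Mantel (1907): a triangle-free graph on n vertices has at most ⌊n^2/4⌋ edges, with equality for the complete bipartite graph K_{⌊n/2⌋, ⌈n/2⌉}. For n = 330: ⌊330^2/4⌋ = ⌊108900/4⌋ = 27225. The extremal graph is K_{165, 165}, which has 165·165 = 27225 edges.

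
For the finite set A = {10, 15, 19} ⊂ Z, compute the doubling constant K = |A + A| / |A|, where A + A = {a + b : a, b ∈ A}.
K = |A + A| / |A| = 6/3 = 2

Enumerate A + A = {a + b : a, b ∈ A}. With |A| = 3, there are |A|^2 = 9 ordered sum pairs; collecting distinct values, A + A = {20, 25, 29, 30, 34, 38}, so |A + A| = 6. Thus K = 6/3 = 2. For comparison, the minimum possible |A + A| over all 3-element sets is 2·3 − 1 = 5 (so min K = 5/3), attained only by arithmetic progressions.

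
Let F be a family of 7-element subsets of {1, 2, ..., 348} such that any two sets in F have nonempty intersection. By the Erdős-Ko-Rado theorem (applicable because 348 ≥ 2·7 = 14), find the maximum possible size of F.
max |F| = C(347, 6) = 2321511508218

The Erdős-Ko-Rado theorem states: for n ≥ 2k, an intersecting family of k-subsets of an n-element set has size at most C(n − 1, k − 1), with equality for 'star' families {A ⊆ [n] : |A| = k, i ∈ A} (fix an element i). For n = 348, k = 7: C(347, 6) = 2321511508218.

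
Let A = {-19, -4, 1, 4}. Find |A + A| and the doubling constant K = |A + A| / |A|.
K = |A + A| / |A| = 10/4 = 5/2

Enumerate A + A = {a + b : a, b ∈ A}. With |A| = 4, there are |A|^2 = 16 ordered sum pairs; collecting distinct values, A + A = {-38, -23, -18, -15, -8, -3, 0, 2, 5, 8}, so |A + A| = 10. Thus K = 10/4 = 5/2. For comparison, the minimum possible |A + A| over all 4-element sets is 2·4 − 1 = 7 (so min K = 7/4), attained only by arithmetic progressions.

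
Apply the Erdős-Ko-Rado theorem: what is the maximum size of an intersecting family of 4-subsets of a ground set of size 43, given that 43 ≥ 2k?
max |F| = C(42, 3) = 11480

The Erdős-Ko-Rado theorem states: for n ≥ 2k, an intersecting family of k-subsets of an n-element set has size at most C(n − 1, k − 1), with equality for 'star' families {A ⊆ [n] : |A| = k, i ∈ A} (fix an element i). For n = 43, k = 4: C(42, 3) = 11480.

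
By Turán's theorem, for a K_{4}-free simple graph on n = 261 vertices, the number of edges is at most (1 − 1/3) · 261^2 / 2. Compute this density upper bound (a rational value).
Turán density bound = (2/3) · 261^2/2 = 22707

Turán's theorem: ex(n, K_{r+1}) is achieved by the complete r-partite Turán graph T(n, r) with parts as balanced as possible, and is at most (1 − 1/r) · n^2/2. For r = 3, n = 261: the density bound is (2/3) · 68121/2 = 22707. Since 3 ∣ 261, the Turán graph T(261, 3) has parts of equal size 87, and its edge count e(T(261, 3)) = 22707 attains the density bound exactly.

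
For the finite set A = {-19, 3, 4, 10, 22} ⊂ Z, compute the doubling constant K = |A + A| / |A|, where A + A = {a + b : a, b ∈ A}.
K = |A + A| / |A| = 15/5 = 3

Enumerate A + A = {a + b : a, b ∈ A}. With |A| = 5, there are |A|^2 = 25 ordered sum pairs; collecting distinct values, A + A = {-38, -16, -15, -9, 3, 6, 7, 8, 13, 14, 20, 25, 26, 32, 44}, so |A + A| = 15. Thus K = 15/5 = 3. For comparison, the minimum possible |A + A| over all 5-element sets is 2·5 − 1 = 9 (so min K = 9/5), attained only by arithmetic progressions.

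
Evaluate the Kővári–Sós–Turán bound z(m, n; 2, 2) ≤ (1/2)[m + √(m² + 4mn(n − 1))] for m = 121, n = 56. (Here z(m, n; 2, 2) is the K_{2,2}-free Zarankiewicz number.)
z(121, 56; 2, 2) ≤ (1/2)[121 + √(121² + 4·121·56·55)] = (1/2)[121 + √1505361] = 673.9658

Kővári–Sós–Turán: let r_1, ..., r_121 be the row sums and z = Σ r_i the total number of 1s. Each pair of columns can share at most one row with both entries 1 (else a 2×2 all-ones block appears), so Σ_i C(r_i, 2) ≤ C(56, 2) = 1540. By convexity Σ_i C(r_i, 2) ≥ 121·C(z/121, 2) = z(z − 121)/(2·121), giving z² − 121z − 121·56·55 ≤ 0 and hence z ≤ (1/2)[121 + √(14641 + 4·372680)] = (1/2)[121 + √1505361] ≈ (1/2)(121 + 1226.9315) = 673.9658.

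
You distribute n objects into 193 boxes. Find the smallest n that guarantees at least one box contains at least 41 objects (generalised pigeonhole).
n = (41 − 1)·193 + 1 = 7721

By the generalised pigeonhole principle, to guarantee some box contains ≥ r objects we need more than (r − 1) · k objects total. Threshold: n = (r − 1) · k + 1. With r = 41 and k = 193: n = 40 · 193 + 1 = 7720 + 1 = 7721. For n = 7720 = 40 · 193, we can put exactly 40 objects in every box, avoiding 41 in any single one — so 7721 is tight.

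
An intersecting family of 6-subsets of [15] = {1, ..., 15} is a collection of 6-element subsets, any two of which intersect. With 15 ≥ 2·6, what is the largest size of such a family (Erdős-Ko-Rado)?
max |F| = C(14, 5) = 2002

Erdős-Ko-Rado (1961): when n ≥ 2k, max |F| = C(n−1, k−1). The bound is attained by the star {A : i ∈ A} for any fixed i ∈ [n]. Here C(15−1, 6−1) = C(14, 5) = 2002.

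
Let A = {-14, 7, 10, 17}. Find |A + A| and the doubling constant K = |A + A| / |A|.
K = |A + A| / |A| = 10/4 = 5/2

Enumerate A + A = {a + b : a, b ∈ A}. With |A| = 4, there are |A|^2 = 16 ordered sum pairs; collecting distinct values, A + A = {-28, -7, -4, 3, 14, 17, 20, 24, 27, 34}, so |A + A| = 10. Thus K = 10/4 = 5/2. For comparison, the minimum possible |A + A| over all 4-element sets is 2·4 − 1 = 7 (so min K = 7/4), attained only by arithmetic progressions.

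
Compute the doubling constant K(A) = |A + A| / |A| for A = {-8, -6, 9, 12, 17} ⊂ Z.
K = |A + A| / |A| = 15/5 = 3

Enumerate A + A = {a + b : a, b ∈ A}. With |A| = 5, there are |A|^2 = 25 ordered sum pairs; collecting distinct values, A + A = {-16, -14, -12, 1, 3, 4, 6, 9, 11, 18, 21, 24, 26, 29, 34}, so |A + A| = 15. Thus K = 15/5 = 3. For comparison, the minimum possible |A + A| over all 5-element sets is 2·5 − 1 = 9 (so min K = 9/5), attained only by arithmetic progressions.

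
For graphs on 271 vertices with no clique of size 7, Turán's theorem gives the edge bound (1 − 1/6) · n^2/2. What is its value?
Turán density bound = (5/6) · 271^2/2 = 367205/12 ≈ 30600.4167

Turán's theorem: ex(n, K_{r+1}) is achieved by the complete r-partite Turán graph T(n, r) with parts as balanced as possible, and is at most (1 − 1/r) · n^2/2. For r = 6, n = 271: the density bound is (5/6) · 73441/2 = 367205/12 ≈ 30600.4167. The integer-valued extremum is e(T(271, 6)) = 30600, which is strictly less than the density bound 367205/12 since 6 ∤ 271 (the parts of T(271, 6) cannot all be equal).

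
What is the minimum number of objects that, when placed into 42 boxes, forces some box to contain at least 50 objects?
n = (50 − 1)·42 + 1 = 2059

By the generalised pigeonhole principle, to guarantee some box contains ≥ r objects we need more than (r − 1) · k objects total. Threshold: n = (r − 1) · k + 1. With r = 50 and k = 42: n = 49 · 42 + 1 = 2058 + 1 = 2059. For n = 2058 = 49 · 42, we can put exactly 49 objects in every box, avoiding 50 in any single one — so 2059 is tight.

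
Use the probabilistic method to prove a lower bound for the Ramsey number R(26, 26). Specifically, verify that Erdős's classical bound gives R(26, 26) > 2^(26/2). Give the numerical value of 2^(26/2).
2^(26/2) = 8192; so R(26, 26) > 8192

Colour each edge of K_n uniformly at random with red/blue. The expected number of monochromatic K_26 is C(n, 26) · 2 · 2^(−C(26,2)). If C(n, 26) · 2^(1 − C(26,2)) < 1, then with positive probability no monochromatic K_26 exists, so R(26, 26) > n. The standard estimate C(n, 26) ≤ n^26/26! shows this inequality holds whenever n ≤ 2^(26/2) (since 26! · 2^(C(26,2) − 1) > 2^(26^2/2) ≥ n^26). Hence R(26, 26) > 2^(26/2) = 8192.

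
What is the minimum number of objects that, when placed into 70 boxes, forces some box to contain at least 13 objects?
n = (13 − 1)·70 + 1 = 841

By the generalised pigeonhole principle, to guarantee some box contains ≥ r objects we need more than (r − 1) · k objects total. Threshold: n = (r − 1) · k + 1. With r = 13 and k = 70: n = 12 · 70 + 1 = 840 + 1 = 841. For n = 840 = 12 · 70, we can put exactly 12 objects in every box, avoiding 13 in any single one — so 841 is tight.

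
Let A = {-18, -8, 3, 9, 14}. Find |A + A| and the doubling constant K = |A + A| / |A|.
K = |A + A| / |A| = 14/5

Enumerate A + A = {a + b : a, b ∈ A}. With |A| = 5, there are |A|^2 = 25 ordered sum pairs; collecting distinct values, A + A = {-36, -26, -16, -15, -9, -5, -4, 1, 6, 12, 17, 18, 23, 28}, so |A + A| = 14. Thus K = 14/5. For comparison, the minimum possible |A + A| over all 5-element sets is 2·5 − 1 = 9 (so min K = 9/5), attained only by arithmetic progressions.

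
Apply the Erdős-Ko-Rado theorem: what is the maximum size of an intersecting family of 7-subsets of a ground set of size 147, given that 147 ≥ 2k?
max |F| = C(146, 6) = 12122560164

The Erdős-Ko-Rado theorem states: for n ≥ 2k, an intersecting family of k-subsets of an n-element set has size at most C(n − 1, k − 1), with equality for 'star' families {A ⊆ [n] : |A| = k, i ∈ A} (fix an element i). For n = 147, k = 7: C(146, 6) = 12122560164.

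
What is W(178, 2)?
W(178, 2) = 178 + 1 = 179

A 2-term AP is any pair of integers, so a monochromatic 2-AP exists iff some colour is used at least twice. With 178 colours, the colouring i ↦ i on {1, ..., 178} uses each colour once, avoiding any monochromatic pair, so W(178, 2) > 178. For {1, ..., 179}, pigeonhole forces two integers of the same colour, which form a monochromatic 2-AP. Hence W(178, 2) = 179.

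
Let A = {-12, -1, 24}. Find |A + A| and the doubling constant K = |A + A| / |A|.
K = |A + A| / |A| = 6/3 = 2

Enumerate A + A = {a + b : a, b ∈ A}. With |A| = 3, there are |A|^2 = 9 ordered sum pairs; collecting distinct values, A + A = {-24, -13, -2, 12, 23, 48}, so |A + A| = 6. Thus K = 6/3 = 2. For comparison, the minimum possible |A + A| over all 3-element sets is 2·3 − 1 = 5 (so min K = 5/3), attained only by arithmetic progressions.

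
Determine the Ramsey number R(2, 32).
R(2, 32) = 32

R(2, k) = k for all k ≥ 2: in a 2-colouring of K_k, either some edge is red (a red K_2) or all edges are blue (a blue K_k). And K_{31} coloured all-blue has no blue K_32, so R(2, 32) > 31. Hence R(2, 32) = 32.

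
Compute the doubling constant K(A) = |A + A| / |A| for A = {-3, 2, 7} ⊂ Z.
K = |A + A| / |A| = 5/3

Enumerate A + A = {a + b : a, b ∈ A}. With |A| = 3, there are |A|^2 = 9 ordered sum pairs; collecting distinct values, A + A = {-6, -1, 4, 9, 14}, so |A + A| = 5. Thus K = 5/3. Here |A + A| = 2|A| − 1 = 5, the minimum possible — so K = 5/3 is minimal, which holds iff A is an arithmetic progression.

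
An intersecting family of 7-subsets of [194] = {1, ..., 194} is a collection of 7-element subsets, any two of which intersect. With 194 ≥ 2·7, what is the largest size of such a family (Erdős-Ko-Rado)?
max |F| = C(193, 6) = 66364016544

Erdős-Ko-Rado (1961): when n ≥ 2k, max |F| = C(n−1, k−1). The bound is attained by the star {A : i ∈ A} for any fixed i ∈ [n]. Here C(194−1, 7−1) = C(193, 6) = 66364016544.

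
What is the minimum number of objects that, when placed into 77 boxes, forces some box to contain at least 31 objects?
n = (31 − 1)·77 + 1 = 2311

By the generalised pigeonhole principle, to guarantee some box contains ≥ r objects we need more than (r − 1) · k objects total. Threshold: n = (r − 1) · k + 1. With r = 31 and k = 77: n = 30 · 77 + 1 = 2310 + 1 = 2311. For n = 2310 = 30 · 77, we can put exactly 30 objects in every box, avoiding 31 in any single one — so 2311 is tight.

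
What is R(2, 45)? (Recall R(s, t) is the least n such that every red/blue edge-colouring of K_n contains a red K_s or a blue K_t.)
R(2, 45) = 45

R(2, k) = k for all k ≥ 2: in a 2-colouring of K_k, either some edge is red (a red K_2) or all edges are blue (a blue K_k). And K_{44} coloured all-blue has no blue K_45, so R(2, 45) > 44. Hence R(2, 45) = 45.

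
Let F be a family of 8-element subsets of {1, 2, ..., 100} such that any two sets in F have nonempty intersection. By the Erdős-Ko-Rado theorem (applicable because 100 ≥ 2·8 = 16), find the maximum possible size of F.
max |F| = C(99, 7) = 14887031544

Erdős-Ko-Rado (1961): when n ≥ 2k, max |F| = C(n−1, k−1). The bound is attained by the star {A : i ∈ A} for any fixed i ∈ [n]. Here C(100−1, 8−1) = C(99, 7) = 14887031544.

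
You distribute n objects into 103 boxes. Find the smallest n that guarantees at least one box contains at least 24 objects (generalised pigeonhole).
n = (24 − 1)·103 + 1 = 2370

By the generalised pigeonhole principle, to guarantee some box contains ≥ r objects we need more than (r − 1) · k objects total. Threshold: n = (r − 1) · k + 1. With r = 24 and k = 103: n = 23 · 103 + 1 = 2369 + 1 = 2370. For n = 2369 = 23 · 103, we can put exactly 23 objects in every box, avoiding 24 in any single one — so 2370 is tight.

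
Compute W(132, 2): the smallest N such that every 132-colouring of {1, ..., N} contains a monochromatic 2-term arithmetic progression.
W(132, 2) = 132 + 1 = 133

A 2-term AP is any pair of integers, so a monochromatic 2-AP exists iff some colour is used at least twice. With 132 colours, the colouring i ↦ i on {1, ..., 132} uses each colour once, avoiding any monochromatic pair, so W(132, 2) > 132. For {1, ..., 133}, pigeonhole forces two integers of the same colour, which form a monochromatic 2-AP. Hence W(132, 2) = 133.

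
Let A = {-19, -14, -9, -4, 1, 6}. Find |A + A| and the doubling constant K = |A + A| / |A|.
K = |A + A| / |A| = 11/6

Enumerate A + A = {a + b : a, b ∈ A}. With |A| = 6, there are |A|^2 = 36 ordered sum pairs; collecting distinct values, A + A = {-38, -33, -28, -23, -18, -13, -8, -3, 2, 7, 12}, so |A + A| = 11. Thus K = 11/6. Here |A + A| = 2|A| − 1 = 11, the minimum possible — so K = 11/6 is minimal, which holds iff A is an arithmetic progression.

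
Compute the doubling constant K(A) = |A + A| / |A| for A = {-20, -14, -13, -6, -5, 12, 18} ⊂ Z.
K = |A + A| / |A| = 25/7

Enumerate A + A = {a + b : a, b ∈ A}. With |A| = 7, there are |A|^2 = 49 ordered sum pairs; collecting distinct values, A + A = {-40, -34, -33, -28, -27, -26, -25, -20, -19, -18, -12, -11, -10, -8, -2, -1, 4, 5, 6, 7, 12, 13, 24, 30, 36}, so |A + A| = 25. Thus K = 25/7. For comparison, the minimum possible |A + A| over all 7-element sets is 2·7 − 1 = 13 (so min K = 13/7), attained only by arithmetic progressions.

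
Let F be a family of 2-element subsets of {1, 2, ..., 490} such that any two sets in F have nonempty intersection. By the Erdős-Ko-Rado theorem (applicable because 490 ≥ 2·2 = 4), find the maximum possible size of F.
max |F| = C(489, 1) = 489

The Erdős-Ko-Rado theorem states: for n ≥ 2k, an intersecting family of k-subsets of an n-element set has size at most C(n − 1, k − 1), with equality for 'star' families {A ⊆ [n] : |A| = k, i ∈ A} (fix an element i). For n = 490, k = 2: C(489, 1) = 489.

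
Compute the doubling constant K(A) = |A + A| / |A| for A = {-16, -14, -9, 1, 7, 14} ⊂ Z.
K = |A + A| / |A| = 20/6 = 10/3

Enumerate A + A = {a + b : a, b ∈ A}. With |A| = 6, there are |A|^2 = 36 ordered sum pairs; collecting distinct values, A + A = {-32, -30, -28, -25, -23, -18, -15, -13, -9, -8, -7, -2, 0, 2, 5, 8, 14, 15, 21, 28}, so |A + A| = 20. Thus K = 20/6 = 10/3. For comparison, the minimum possible |A + A| over all 6-element sets is 2·6 − 1 = 11 (so min K = 11/6), attained only by arithmetic progressions.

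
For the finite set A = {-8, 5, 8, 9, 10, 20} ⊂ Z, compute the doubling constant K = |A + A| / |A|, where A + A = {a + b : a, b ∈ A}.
K = |A + A| / |A| = 20/6 = 10/3

Enumerate A + A = {a + b : a, b ∈ A}. With |A| = 6, there are |A|^2 = 36 ordered sum pairs; collecting distinct values, A + A = {-16, -3, 0, 1, 2, 10, 12, 13, 14, 15, 16, 17, 18, 19, 20, 25, 28, 29, 30, 40}, so |A + A| = 20. Thus K = 20/6 = 10/3. For comparison, the minimum possible |A + A| over all 6-element sets is 2·6 − 1 = 11 (so min K = 11/6), attained only by arithmetic progressions.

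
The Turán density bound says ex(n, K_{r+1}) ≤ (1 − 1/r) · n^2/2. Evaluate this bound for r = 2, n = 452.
Turán density bound = (1/2) · 452^2/2 = 51076

Turán's theorem: ex(n, K_{r+1}) is achieved by the complete r-partite Turán graph T(n, r) with parts as balanced as possible, and is at most (1 − 1/r) · n^2/2. For r = 2, n = 452: the density bound is (1/2) · 204304/2 = 51076. Since 2 ∣ 452, the Turán graph T(452, 2) has parts of equal size 226, and its edge count e(T(452, 2)) = 51076 attains the density bound exactly.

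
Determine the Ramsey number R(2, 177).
R(2, 177) = 177

R(2, k) = k for all k ≥ 2: in a 2-colouring of K_k, either some edge is red (a red K_2) or all edges are blue (a blue K_k). And K_{176} coloured all-blue has no blue K_177, so R(2, 177) > 176. Hence R(2, 177) = 177.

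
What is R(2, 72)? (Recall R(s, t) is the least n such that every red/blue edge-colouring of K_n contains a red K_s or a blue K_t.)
R(2, 72) = 72

R(2, k) = k for all k ≥ 2: in a 2-colouring of K_k, either some edge is red (a red K_2) or all edges are blue (a blue K_k). And K_{71} coloured all-blue has no blue K_72, so R(2, 72) > 71. Hence R(2, 72) = 72.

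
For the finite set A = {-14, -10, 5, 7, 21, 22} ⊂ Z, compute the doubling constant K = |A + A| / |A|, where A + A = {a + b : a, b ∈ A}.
K = |A + A| / |A| = 20/6 = 10/3

Enumerate A + A = {a + b : a, b ∈ A}. With |A| = 6, there are |A|^2 = 36 ordered sum pairs; collecting distinct values, A + A = {-28, -24, -20, -9, -7, -5, -3, 7, 8, 10, 11, 12, 14, 26, 27, 28, 29, 42, 43, 44}, so |A + A| = 20. Thus K = 20/6 = 10/3. For comparison, the minimum possible |A + A| over all 6-element sets is 2·6 − 1 = 11 (so min K = 11/6), attained only by arithmetic progressions.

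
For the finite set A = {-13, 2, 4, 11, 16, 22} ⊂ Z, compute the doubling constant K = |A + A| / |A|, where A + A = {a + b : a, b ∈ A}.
K = |A + A| / |A| = 21/6 = 7/2

Enumerate A + A = {a + b : a, b ∈ A}. With |A| = 6, there are |A|^2 = 36 ordered sum pairs; collecting distinct values, A + A = {-26, -11, -9, -2, 3, 4, 6, 8, 9, 13, 15, 18, 20, 22, 24, 26, 27, 32, 33, 38, 44}, so |A + A| = 21. Thus K = 21/6 = 7/2. For comparison, the minimum possible |A + A| over all 6-element sets is 2·6 − 1 = 11 (so min K = 11/6), attained only by arithmetic progressions.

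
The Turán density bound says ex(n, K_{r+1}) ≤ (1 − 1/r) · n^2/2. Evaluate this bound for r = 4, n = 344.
Turán density bound = (3/4) · 344^2/2 = 44376

Turán's theorem: ex(n, K_{r+1}) is achieved by the complete r-partite Turán graph T(n, r) with parts as balanced as possible, and is at most (1 − 1/r) · n^2/2. For r = 4, n = 344: the density bound is (3/4) · 118336/2 = 44376. Since 4 ∣ 344, the Turán graph T(344, 4) has parts of equal size 86, and its edge count e(T(344, 4)) = 44376 attains the density bound exactly.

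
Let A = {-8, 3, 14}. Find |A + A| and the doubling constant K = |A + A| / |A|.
K = |A + A| / |A| = 5/3

Enumerate A + A = {a + b : a, b ∈ A}. With |A| = 3, there are |A|^2 = 9 ordered sum pairs; collecting distinct values, A + A = {-16, -5, 6, 17, 28}, so |A + A| = 5. Thus K = 5/3. Here |A + A| = 2|A| − 1 = 5, the minimum possible — so K = 5/3 is minimal, which holds iff A is an arithmetic progression.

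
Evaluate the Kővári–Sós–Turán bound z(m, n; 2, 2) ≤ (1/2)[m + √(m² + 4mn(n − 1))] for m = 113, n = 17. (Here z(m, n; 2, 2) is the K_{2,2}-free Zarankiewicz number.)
z(113, 17; 2, 2) ≤ (1/2)[113 + √(113² + 4·113·17·16)] = (1/2)[113 + √135713] = 240.6962

Kővári–Sós–Turán: let r_1, ..., r_113 be the row sums and z = Σ r_i the total number of 1s. Each pair of columns can share at most one row with both entries 1 (else a 2×2 all-ones block appears), so Σ_i C(r_i, 2) ≤ C(17, 2) = 136. By convexity Σ_i C(r_i, 2) ≥ 113·C(z/113, 2) = z(z − 113)/(2·113), giving z² − 113z − 113·17·16 ≤ 0 and hence z ≤ (1/2)[113 + √(12769 + 4·30736)] = (1/2)[113 + √135713] ≈ (1/2)(113 + 368.3925) = 240.6962.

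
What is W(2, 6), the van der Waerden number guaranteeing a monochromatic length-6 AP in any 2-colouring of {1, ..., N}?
W(2, 6) = 1132

This is a classical value, W(2, 6) = 1132, established by combining an explicit 2-colouring of {1, ..., 1131} with no monochromatic 6-AP (giving the lower bound W(2, 6) > 1131) and a finite case analysis / exhaustive computer search showing every 2-colouring of {1, ..., 1132} has such an AP.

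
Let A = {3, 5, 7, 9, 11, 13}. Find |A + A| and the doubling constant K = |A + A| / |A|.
K = |A + A| / |A| = 11/6

Enumerate A + A = {a + b : a, b ∈ A}. With |A| = 6, there are |A|^2 = 36 ordered sum pairs; collecting distinct values, A + A = {6, 8, 10, 12, 14, 16, 18, 20, 22, 24, 26}, so |A + A| = 11. Thus K = 11/6. Here |A + A| = 2|A| − 1 = 11, the minimum possible — so K = 11/6 is minimal, which holds iff A is an arithmetic progression.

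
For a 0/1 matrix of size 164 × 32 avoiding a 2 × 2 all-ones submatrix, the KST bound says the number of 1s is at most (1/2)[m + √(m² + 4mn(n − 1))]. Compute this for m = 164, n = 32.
z(164, 32; 2, 2) ≤ (1/2)[164 + √(164² + 4·164·32·31)] = (1/2)[164 + √677648] = 493.5969

Kővári–Sós–Turán: let r_1, ..., r_164 be the row sums and z = Σ r_i the total number of 1s. Each pair of columns can share at most one row with both entries 1 (else a 2×2 all-ones block appears), so Σ_i C(r_i, 2) ≤ C(32, 2) = 496. By convexity Σ_i C(r_i, 2) ≥ 164·C(z/164, 2) = z(z − 164)/(2·164), giving z² − 164z − 164·32·31 ≤ 0 and hence z ≤ (1/2)[164 + √(26896 + 4·162688)] = (1/2)[164 + √677648] ≈ (1/2)(164 + 823.1938) = 493.5969.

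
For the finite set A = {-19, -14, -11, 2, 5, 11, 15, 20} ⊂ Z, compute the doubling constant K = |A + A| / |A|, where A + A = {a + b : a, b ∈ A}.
K = |A + A| / |A| = 32/8 = 4

Enumerate A + A = {a + b : a, b ∈ A}. With |A| = 8, there are |A|^2 = 64 ordered sum pairs; collecting distinct values, A + A = {-38, -33, -30, -28, -25, -22, -17, -14, -12, -9, -8, -6, -4, -3, 0, 1, 4, 6, 7, 9, 10, 13, 16, 17, 20, 22, 25, 26, 30, 31, 35, 40}, so |A + A| = 32. Thus K = 32/8 = 4. For comparison, the minimum possible |A + A| over all 8-element sets is 2·8 − 1 = 15 (so min K = 15/8), attained only by arithmetic progressions.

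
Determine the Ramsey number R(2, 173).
R(2, 173) = 173

R(2, k) = k for all k ≥ 2: in a 2-colouring of K_k, either some edge is red (a red K_2) or all edges are blue (a blue K_k). And K_{172} coloured all-blue has no blue K_173, so R(2, 173) > 172. Hence R(2, 173) = 173.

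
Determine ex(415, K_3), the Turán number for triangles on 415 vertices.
ex(415, K_3) = ⌊415^2/4⌋ = 43056

Mantel (1907): a triangle-free graph on n vertices has at most ⌊n^2/4⌋ edges, with equality for the complete bipartite graph K_{⌊n/2⌋, ⌈n/2⌉}. For n = 415: ⌊415^2/4⌋ = ⌊172225/4⌋ = 43056. The extremal graph is K_{207, 208}, which has 207·208 = 43056 edges.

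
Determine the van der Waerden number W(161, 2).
W(161, 2) = 161 + 1 = 162

A 2-term AP is any pair of integers, so a monochromatic 2-AP exists iff some colour is used at least twice. With 161 colours, the colouring i ↦ i on {1, ..., 161} uses each colour once, avoiding any monochromatic pair, so W(161, 2) > 161. For {1, ..., 162}, pigeonhole forces two integers of the same colour, which form a monochromatic 2-AP. Hence W(161, 2) = 162.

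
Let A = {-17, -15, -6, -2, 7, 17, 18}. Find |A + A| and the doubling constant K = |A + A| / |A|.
K = |A + A| / |A| = 26/7

Enumerate A + A = {a + b : a, b ∈ A}. With |A| = 7, there are |A|^2 = 49 ordered sum pairs; collecting distinct values, A + A = {-34, -32, -30, -23, -21, -19, -17, -12, -10, -8, -4, 0, 1, 2, 3, 5, 11, 12, 14, 15, 16, 24, 25, 34, 35, 36}, so |A + A| = 26. Thus K = 26/7. For comparison, the minimum possible |A + A| over all 7-element sets is 2·7 − 1 = 13 (so min K = 13/7), attained only by arithmetic progressions.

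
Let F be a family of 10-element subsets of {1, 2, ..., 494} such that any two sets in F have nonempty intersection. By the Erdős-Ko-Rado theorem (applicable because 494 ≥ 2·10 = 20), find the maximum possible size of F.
max |F| = C(493, 9) = 4405165319758257495

Erdős-Ko-Rado (1961): when n ≥ 2k, max |F| = C(n−1, k−1). The bound is attained by the star {A : i ∈ A} for any fixed i ∈ [n]. Here C(494−1, 10−1) = C(493, 9) = 4405165319758257495.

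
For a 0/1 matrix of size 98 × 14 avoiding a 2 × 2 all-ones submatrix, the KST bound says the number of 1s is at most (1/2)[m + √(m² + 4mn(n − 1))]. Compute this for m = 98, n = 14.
z(98, 14; 2, 2) ≤ (1/2)[98 + √(98² + 4·98·14·13)] = (1/2)[98 + √80948] = 191.2568

Kővári–Sós–Turán: let r_1, ..., r_98 be the row sums and z = Σ r_i the total number of 1s. Each pair of columns can share at most one row with both entries 1 (else a 2×2 all-ones block appears), so Σ_i C(r_i, 2) ≤ C(14, 2) = 91. By convexity Σ_i C(r_i, 2) ≥ 98·C(z/98, 2) = z(z − 98)/(2·98), giving z² − 98z − 98·14·13 ≤ 0 and hence z ≤ (1/2)[98 + √(9604 + 4·17836)] = (1/2)[98 + √80948] ≈ (1/2)(98 + 284.5136) = 191.2568.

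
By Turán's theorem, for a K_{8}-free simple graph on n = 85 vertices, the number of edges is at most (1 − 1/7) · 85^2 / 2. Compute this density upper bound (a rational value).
Turán density bound = (6/7) · 85^2/2 = 21675/7 ≈ 3096.4286

Turán's theorem: ex(n, K_{r+1}) is achieved by the complete r-partite Turán graph T(n, r) with parts as balanced as possible, and is at most (1 − 1/r) · n^2/2. For r = 7, n = 85: the density bound is (6/7) · 7225/2 = 21675/7 ≈ 3096.4286. The integer-valued extremum is e(T(85, 7)) = 3096, which is strictly less than the density bound 21675/7 since 7 ∤ 85 (the parts of T(85, 7) cannot all be equal).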